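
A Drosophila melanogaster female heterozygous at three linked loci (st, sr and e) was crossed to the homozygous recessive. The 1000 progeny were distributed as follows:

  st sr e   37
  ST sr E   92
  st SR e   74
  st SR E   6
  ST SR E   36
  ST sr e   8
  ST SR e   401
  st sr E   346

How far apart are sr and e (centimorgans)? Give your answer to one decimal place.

The two most frequent reciprocal classes, ST SR e and st sr E, are the parental types, so the F1 was ST SR e / st sr E.
The two rarest classes, ST sr e and st SR E, are the double crossovers. Comparing them with the parentals, only the sr allele has switched, so sr is the middle locus and the order is st – sr – e.
Crossovers in the sr–e interval produce the single-crossover classes ST SR E and st sr e (36 + 37 = 73) plus the double crossovers (14).
RF(sr–e) = (73 + 14) / 1000 = 87/1000 = 0.0870 → 8.7 centimorgans.

8.7 centimorgans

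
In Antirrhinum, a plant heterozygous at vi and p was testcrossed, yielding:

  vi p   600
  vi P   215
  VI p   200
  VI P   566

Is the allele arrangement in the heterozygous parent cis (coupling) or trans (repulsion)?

cis

The two most frequent classes are VI P (566) and vi p (600); these are the parental (non-recombinant) types.
So the F1 carried VI P on one chromosome and vi p on the other — the recessive alleles are on the same chromosome (cis / coupling).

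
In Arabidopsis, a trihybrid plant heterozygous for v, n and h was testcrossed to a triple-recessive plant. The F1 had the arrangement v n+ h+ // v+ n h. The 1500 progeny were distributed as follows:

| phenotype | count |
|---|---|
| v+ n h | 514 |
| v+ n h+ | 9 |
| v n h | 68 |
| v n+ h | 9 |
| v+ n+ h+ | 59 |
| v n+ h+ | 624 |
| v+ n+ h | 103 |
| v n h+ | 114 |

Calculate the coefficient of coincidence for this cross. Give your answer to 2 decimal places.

The two rarest classes, v n+ h and v+ n h+, are the double crossovers. Comparing them with the parentals, only the h allele has switched, so h is the middle locus and the order is n – h – v.
n–h: (217 + 18)/1500 = 0.1567; h–v: (127 + 18)/1500 = 0.0967.
Expected DCO frequency = 0.1567 × 0.0967 ≈ 0.01515; observed = 18/1500 ≈ 0.01200.
Coefficient of coincidence = 0.01200/0.01515 ≈ 0.79.

0.79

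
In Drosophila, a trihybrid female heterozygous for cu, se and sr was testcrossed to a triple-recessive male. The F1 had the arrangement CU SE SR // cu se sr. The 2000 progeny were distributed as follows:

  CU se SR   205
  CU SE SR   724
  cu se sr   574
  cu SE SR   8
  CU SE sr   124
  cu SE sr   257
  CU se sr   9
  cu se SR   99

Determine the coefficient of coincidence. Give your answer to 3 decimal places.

The two rarest classes, cu SE SR and CU se sr, are the double crossovers. Comparing them with the parentals, only the cu allele has switched, so cu is the middle locus and the order is sr – cu – se.
sr–cu: (223 + 17)/2000 = 0.1200; cu–se: (462 + 17)/2000 = 0.2395.
Expected DCO frequency = 0.1200 × 0.2395 ≈ 0.02874; observed = 17/2000 ≈ 0.00850.
Coefficient of coincidence = 0.00850/0.02874 ≈ 0.296.

0.296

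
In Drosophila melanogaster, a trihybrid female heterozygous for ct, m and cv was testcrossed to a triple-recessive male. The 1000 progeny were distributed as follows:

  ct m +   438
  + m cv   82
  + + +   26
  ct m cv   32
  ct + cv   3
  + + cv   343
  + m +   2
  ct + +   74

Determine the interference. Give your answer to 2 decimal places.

0.51

The two most frequent reciprocal classes, + + cv and ct m +, are the parental types, so the F1 was + + cv / ct m +.
The two rarest classes, ct + cv and + m +, are the double crossovers. Comparing them with the parentals, only the ct allele has switched, so ct is the middle locus and the order is cv – ct – m.
cv–ct: (58 + 5)/1000 = 0.0630; ct–m: (156 + 5)/1000 = 0.1610.
Expected DCO frequency = 0.0630 × 0.1610 ≈ 0.01014; observed = 5/1000 ≈ 0.00500.
Coefficient of coincidence = 0.00500/0.01014 ≈ 0.49; interference = 1 − 0.49 = 0.51.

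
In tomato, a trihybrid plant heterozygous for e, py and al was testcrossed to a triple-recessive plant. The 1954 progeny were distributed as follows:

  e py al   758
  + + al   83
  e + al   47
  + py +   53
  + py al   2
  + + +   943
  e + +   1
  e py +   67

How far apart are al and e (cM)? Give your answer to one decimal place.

The two most frequent reciprocal classes, + + + and e py al, are the parental types, so the F1 was + + + / e py al.
The two rarest classes, e + + and + py al, are the double crossovers. Comparing them with the parentals, only the e allele has switched, so e is the middle locus and the order is al – e – py.
Crossovers in the al–e interval produce the single-crossover classes + + al and e py + (83 + 67 = 150) plus the double crossovers (3).
RF(al–e) = (150 + 3) / 1954 = 153/1954 = 0.0783 → 7.8 cM.

7.8 cM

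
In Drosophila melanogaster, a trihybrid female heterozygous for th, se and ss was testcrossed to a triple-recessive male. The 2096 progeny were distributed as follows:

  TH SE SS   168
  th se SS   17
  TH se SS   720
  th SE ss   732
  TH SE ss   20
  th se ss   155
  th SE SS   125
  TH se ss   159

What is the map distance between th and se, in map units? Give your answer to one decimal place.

The two most frequent reciprocal classes, TH se SS and th SE ss, are the parental types, so the F1 was TH se SS / th SE ss.
The two rarest classes, th se SS and TH SE ss, are the double crossovers. Comparing them with the parentals, only the th allele has switched, so th is the middle locus and the order is se – th – ss.
Crossovers in the se–th interval produce the single-crossover classes TH SE SS and th se ss (168 + 155 = 323) plus the double crossovers (37).
RF(se–th) = (323 + 37) / 2096 = 360/2096 = 0.1718 → 17.2 map units.

17.2 map units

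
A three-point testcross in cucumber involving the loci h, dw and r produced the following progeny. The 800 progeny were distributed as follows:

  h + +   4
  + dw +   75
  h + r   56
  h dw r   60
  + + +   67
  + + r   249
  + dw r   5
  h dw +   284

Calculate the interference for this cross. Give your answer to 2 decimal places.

0.62

The two most frequent reciprocal classes, h dw + and + + r, are the parental types, so the F1 was h dw + / + + r.
The two rarest classes, h + + and + dw r, are the double crossovers. Comparing them with the parentals, only the dw allele has switched, so dw is the middle locus and the order is h – dw – r.
h–dw: (131 + 9)/800 = 0.1750; dw–r: (127 + 9)/800 = 0.1700.
Expected DCO frequency = 0.1750 × 0.1700 ≈ 0.02975; observed = 9/800 ≈ 0.01125.
Coefficient of coincidence = 0.01125/0.02975 ≈ 0.38; interference = 1 − 0.38 = 0.62.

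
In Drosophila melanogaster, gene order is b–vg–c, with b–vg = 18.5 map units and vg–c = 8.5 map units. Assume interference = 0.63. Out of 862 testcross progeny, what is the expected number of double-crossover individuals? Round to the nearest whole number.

5

Map distances give recombination frequencies of 0.185 and 0.085 for the two intervals.
With interference 0.63 (so coincidence = 0.37), expected double-crossover frequency = 0.185 × 0.085 × 0.37 = 0.00582.
Expected number = 0.00582 × 862 = 5.02 ≈ 5.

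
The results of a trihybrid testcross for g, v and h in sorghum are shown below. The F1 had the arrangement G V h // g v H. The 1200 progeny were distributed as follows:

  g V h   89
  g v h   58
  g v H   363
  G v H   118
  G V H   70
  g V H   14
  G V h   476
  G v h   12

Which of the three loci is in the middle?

The two rarest classes, G v h and g V H, are the double crossovers. Comparing them with the parentals, only the v allele has switched, so v is the middle locus and the order is h – v – g.

v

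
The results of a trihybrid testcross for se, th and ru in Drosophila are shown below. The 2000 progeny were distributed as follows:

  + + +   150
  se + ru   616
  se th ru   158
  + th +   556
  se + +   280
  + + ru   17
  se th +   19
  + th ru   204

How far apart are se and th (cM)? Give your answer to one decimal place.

The two most frequent reciprocal classes, + th + and se + ru, are the parental types, so the F1 was + th + / se + ru.
The two rarest classes, se th + and + + ru, are the double crossovers. Comparing them with the parentals, only the se allele has switched, so se is the middle locus and the order is ru – se – th.
Crossovers in the se–th interval produce the single-crossover classes + + + and se th ru (150 + 158 = 308) plus the double crossovers (36).
RF(se–th) = (308 + 36) / 2000 = 344/2000 = 0.1720 → 17.2 cM.

17.2 cM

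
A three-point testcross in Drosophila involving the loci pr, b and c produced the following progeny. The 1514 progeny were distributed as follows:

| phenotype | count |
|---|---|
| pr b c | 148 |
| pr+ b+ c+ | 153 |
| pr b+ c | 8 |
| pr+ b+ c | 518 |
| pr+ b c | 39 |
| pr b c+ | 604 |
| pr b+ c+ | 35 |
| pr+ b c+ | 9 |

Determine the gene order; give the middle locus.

The two most frequent reciprocal classes, pr+ b+ c and pr b c+, are the parental types, so the F1 was pr+ b+ c / pr b c+.
The two rarest classes, pr b+ c and pr+ b c+, are the double crossovers. Comparing them with the parentals, only the pr allele has switched, so pr is the middle locus and the order is c – pr – b.

pr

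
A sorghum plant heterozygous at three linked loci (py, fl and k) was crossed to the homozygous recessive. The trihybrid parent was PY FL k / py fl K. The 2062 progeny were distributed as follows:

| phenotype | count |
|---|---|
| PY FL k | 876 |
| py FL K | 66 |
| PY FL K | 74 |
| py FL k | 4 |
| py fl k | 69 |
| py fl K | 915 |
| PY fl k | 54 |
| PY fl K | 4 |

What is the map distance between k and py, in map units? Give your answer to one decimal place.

7.3 map units

The two rarest classes, py FL k and PY fl K, are the double crossovers. Comparing them with the parentals, only the py allele has switched, so py is the middle locus and the order is fl – py – k.
Crossovers in the py–k interval produce the single-crossover classes PY FL K and py fl k (74 + 69 = 143) plus the double crossovers (8).
RF(py–k) = (143 + 8) / 2062 = 151/2062 = 0.0732 → 7.3 map units.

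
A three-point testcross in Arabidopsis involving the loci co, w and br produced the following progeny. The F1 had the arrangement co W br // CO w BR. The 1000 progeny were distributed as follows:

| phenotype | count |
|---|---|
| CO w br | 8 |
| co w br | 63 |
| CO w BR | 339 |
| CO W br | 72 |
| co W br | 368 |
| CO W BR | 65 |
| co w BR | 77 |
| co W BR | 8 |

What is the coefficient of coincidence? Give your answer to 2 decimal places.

0.67

The two rarest classes, co W BR and CO w br, are the double crossovers. Comparing them with the parentals, only the br allele has switched, so br is the middle locus and the order is co – br – w.
co–br: (149 + 16)/1000 = 0.1650; br–w: (128 + 16)/1000 = 0.1440.
Expected DCO frequency = 0.1650 × 0.1440 ≈ 0.02376; observed = 16/1000 ≈ 0.01600.
Coefficient of coincidence = 0.01600/0.02376 ≈ 0.67.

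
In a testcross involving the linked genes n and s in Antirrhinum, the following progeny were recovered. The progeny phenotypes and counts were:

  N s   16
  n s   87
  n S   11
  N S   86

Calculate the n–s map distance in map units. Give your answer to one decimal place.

13.5 map units

The two most frequent classes, N S (86) and n s (87), are the parental types, so the F1 was N S / n s.
The recombinant classes are N s and n S: 16 + 11 = 27.
Recombination frequency = 27/200 = 0.1350 ≈ 13.5%, i.e. 13.5 map units.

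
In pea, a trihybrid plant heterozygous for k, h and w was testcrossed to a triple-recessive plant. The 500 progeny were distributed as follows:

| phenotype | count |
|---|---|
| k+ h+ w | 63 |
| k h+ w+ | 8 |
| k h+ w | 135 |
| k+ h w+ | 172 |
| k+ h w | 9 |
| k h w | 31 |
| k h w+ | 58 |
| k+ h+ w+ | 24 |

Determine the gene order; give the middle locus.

w

The two most frequent reciprocal classes, k h+ w and k+ h w+, are the parental types, so the F1 was k h+ w / k+ h w+.
The two rarest classes, k h+ w+ and k+ h w, are the double crossovers. Comparing them with the parentals, only the w allele has switched, so w is the middle locus and the order is k – w – h.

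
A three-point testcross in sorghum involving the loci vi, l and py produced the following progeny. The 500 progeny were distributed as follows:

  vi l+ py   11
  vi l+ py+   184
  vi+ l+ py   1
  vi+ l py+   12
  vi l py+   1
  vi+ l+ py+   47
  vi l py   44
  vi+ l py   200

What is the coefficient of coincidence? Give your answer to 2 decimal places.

0.43

The two most frequent reciprocal classes, vi+ l py and vi l+ py+, are the parental types, so the F1 was vi+ l py / vi l+ py+.
The two rarest classes, vi+ l+ py and vi l py+, are the double crossovers. Comparing them with the parentals, only the l allele has switched, so l is the middle locus and the order is py – l – vi.
py–l: (23 + 2)/500 = 0.0500; l–vi: (91 + 2)/500 = 0.1860.
Expected DCO frequency = 0.0500 × 0.1860 ≈ 0.00930; observed = 2/500 ≈ 0.00400.
Coefficient of coincidence = 0.00400/0.00930 ≈ 0.43.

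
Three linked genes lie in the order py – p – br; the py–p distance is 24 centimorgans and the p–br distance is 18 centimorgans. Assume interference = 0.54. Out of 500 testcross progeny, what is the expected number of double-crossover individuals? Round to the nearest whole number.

Map distances give recombination frequencies of 0.240 and 0.180 for the two intervals.
With interference 0.54 (so coincidence = 0.46), expected double-crossover frequency = 0.240 × 0.180 × 0.46 = 0.01987.
Expected number = 0.01987 × 500 = 9.94 ≈ 10.

10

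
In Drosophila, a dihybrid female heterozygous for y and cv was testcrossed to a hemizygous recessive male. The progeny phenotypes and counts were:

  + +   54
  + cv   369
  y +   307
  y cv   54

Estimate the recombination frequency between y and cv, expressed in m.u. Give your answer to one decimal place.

The two most frequent classes, + cv (369) and y + (307), are the parental types, so the F1 was + cv / y +.
The recombinant classes are + + and y cv: 54 + 54 = 108.
Recombination frequency = 108/784 = 0.1378 ≈ 13.8%, i.e. 13.8 m.u.

13.8 m.u.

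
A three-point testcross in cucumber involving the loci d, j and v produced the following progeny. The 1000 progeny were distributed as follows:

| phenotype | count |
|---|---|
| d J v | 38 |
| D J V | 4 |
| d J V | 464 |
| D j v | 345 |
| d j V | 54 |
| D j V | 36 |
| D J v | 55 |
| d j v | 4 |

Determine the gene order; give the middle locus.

The two most frequent reciprocal classes, D j v and d J V, are the parental types, so the F1 was D j v / d J V.
The two rarest classes, d j v and D J V, are the double crossovers. Comparing them with the parentals, only the d allele has switched, so d is the middle locus and the order is j – d – v.

d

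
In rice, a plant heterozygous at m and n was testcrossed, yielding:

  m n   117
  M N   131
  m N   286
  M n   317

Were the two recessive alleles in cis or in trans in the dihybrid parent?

The two most frequent classes are M n (317) and m N (286); these are the parental (non-recombinant) types.
So the F1 carried M n on one chromosome and m N on the other — the recessive alleles are on opposite chromosomes (trans / repulsion).

trans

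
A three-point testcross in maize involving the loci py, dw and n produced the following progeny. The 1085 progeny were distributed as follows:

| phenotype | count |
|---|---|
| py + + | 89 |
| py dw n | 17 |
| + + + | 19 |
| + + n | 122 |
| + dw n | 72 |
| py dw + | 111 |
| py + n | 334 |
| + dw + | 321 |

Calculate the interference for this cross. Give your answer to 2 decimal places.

The two most frequent reciprocal classes, py + n and + dw +, are the parental types, so the F1 was py + n / + dw +.
The two rarest classes, py dw n and + + +, are the double crossovers. Comparing them with the parentals, only the dw allele has switched, so dw is the middle locus and the order is n – dw – py.
n–dw: (161 + 36)/1085 = 0.1816; dw–py: (233 + 36)/1085 = 0.2479.
Expected DCO frequency = 0.1816 × 0.2479 ≈ 0.04502; observed = 36/1085 ≈ 0.03318.
Coefficient of coincidence = 0.03318/0.04502 ≈ 0.74; interference = 1 − 0.74 = 0.26.

0.26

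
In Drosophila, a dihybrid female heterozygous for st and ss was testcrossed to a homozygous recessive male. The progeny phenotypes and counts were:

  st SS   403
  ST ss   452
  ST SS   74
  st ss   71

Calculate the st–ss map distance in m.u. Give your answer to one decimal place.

The two most frequent classes, ST ss (452) and st SS (403), are the parental types, so the F1 was ST ss / st SS.
The recombinant classes are ST SS and st ss: 74 + 71 = 145.
Recombination frequency = 145/1000 = 0.1450 ≈ 14.5%, i.e. 14.5 m.u.

14.5 m.u.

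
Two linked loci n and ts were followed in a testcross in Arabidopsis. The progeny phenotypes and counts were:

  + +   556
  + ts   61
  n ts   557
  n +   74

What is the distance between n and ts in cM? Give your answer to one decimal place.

The two most frequent classes, + + (556) and n ts (557), are the parental types, so the F1 was + + / n ts.
The recombinant classes are + ts and n +: 61 + 74 = 135.
Recombination frequency = 135/1248 = 0.1082 ≈ 10.8%, i.e. 10.8 cM.

10.8 cM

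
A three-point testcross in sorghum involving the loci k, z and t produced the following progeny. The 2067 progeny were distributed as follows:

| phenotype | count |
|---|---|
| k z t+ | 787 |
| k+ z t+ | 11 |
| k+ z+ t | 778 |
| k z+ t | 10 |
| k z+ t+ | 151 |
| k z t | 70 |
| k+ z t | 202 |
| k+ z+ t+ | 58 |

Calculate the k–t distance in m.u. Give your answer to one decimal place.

The two most frequent reciprocal classes, k+ z+ t and k z t+, are the parental types, so the F1 was k+ z+ t / k z t+.
The two rarest classes, k z+ t and k+ z t+, are the double crossovers. Comparing them with the parentals, only the k allele has switched, so k is the middle locus and the order is z – k – t.
Crossovers in the k–t interval produce the single-crossover classes k+ z+ t+ and k z t (58 + 70 = 128) plus the double crossovers (21).
RF(k–t) = (128 + 21) / 2067 = 149/2067 = 0.0721 → 7.2 m.u.

7.2 m.u.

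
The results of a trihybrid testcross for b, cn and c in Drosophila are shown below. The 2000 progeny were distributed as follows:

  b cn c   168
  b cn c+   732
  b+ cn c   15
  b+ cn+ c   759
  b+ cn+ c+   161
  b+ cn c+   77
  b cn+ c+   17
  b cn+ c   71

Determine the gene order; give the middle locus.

The two most frequent reciprocal classes, b+ cn+ c and b cn c+, are the parental types, so the F1 was b+ cn+ c / b cn c+.
The two rarest classes, b+ cn c and b cn+ c+, are the double crossovers. Comparing them with the parentals, only the cn allele has switched, so cn is the middle locus and the order is c – cn – b.

cn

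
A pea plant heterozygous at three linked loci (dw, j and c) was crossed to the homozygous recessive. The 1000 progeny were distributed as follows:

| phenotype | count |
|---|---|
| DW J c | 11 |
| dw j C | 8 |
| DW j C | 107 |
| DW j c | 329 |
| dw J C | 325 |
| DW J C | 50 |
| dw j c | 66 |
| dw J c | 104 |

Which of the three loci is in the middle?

The two most frequent reciprocal classes, DW j c and dw J C, are the parental types, so the F1 was DW j c / dw J C.
The two rarest classes, DW J c and dw j C, are the double crossovers. Comparing them with the parentals, only the j allele has switched, so j is the middle locus and the order is dw – j – c.

j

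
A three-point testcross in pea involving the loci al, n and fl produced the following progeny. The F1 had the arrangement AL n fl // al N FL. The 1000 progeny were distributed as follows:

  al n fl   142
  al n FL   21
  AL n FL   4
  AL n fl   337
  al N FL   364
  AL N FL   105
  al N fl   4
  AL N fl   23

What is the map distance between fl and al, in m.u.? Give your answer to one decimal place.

25.5 m.u.

The two rarest classes, AL n FL and al N fl, are the double crossovers. Comparing them with the parentals, only the fl allele has switched, so fl is the middle locus and the order is n – fl – al.
Crossovers in the fl–al interval produce the single-crossover classes al n fl and AL N FL (142 + 105 = 247) plus the double crossovers (8).
RF(fl–al) = (247 + 8) / 1000 = 255/1000 = 0.2550 → 25.5 m.u.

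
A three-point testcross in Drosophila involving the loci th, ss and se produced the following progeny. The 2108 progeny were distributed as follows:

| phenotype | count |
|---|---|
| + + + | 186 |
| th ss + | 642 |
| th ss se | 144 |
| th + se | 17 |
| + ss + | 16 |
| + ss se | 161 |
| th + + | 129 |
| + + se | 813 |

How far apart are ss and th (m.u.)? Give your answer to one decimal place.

15.3 m.u.

The two most frequent reciprocal classes, + + se and th ss +, are the parental types, so the F1 was + + se / th ss +.
The two rarest classes, th + se and + ss +, are the double crossovers. Comparing them with the parentals, only the th allele has switched, so th is the middle locus and the order is se – th – ss.
Crossovers in the th–ss interval produce the single-crossover classes + ss se and th + + (161 + 129 = 290) plus the double crossovers (33).
RF(th–ss) = (290 + 33) / 2108 = 323/2108 = 0.1532 → 15.3 m.u.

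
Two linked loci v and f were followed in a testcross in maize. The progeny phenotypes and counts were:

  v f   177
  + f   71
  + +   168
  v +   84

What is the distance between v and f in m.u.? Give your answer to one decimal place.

The two most frequent classes, + + (168) and v f (177), are the parental types, so the F1 was + + / v f.
The recombinant classes are + f and v +: 71 + 84 = 155.
Recombination frequency = 155/500 = 0.3100 ≈ 31.0%, i.e. 31.0 m.u.

31.0 m.u.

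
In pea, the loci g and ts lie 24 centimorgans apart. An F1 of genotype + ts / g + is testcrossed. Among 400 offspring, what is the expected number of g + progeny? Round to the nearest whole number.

152

A map distance of 24 centimorgans corresponds to a recombination frequency of 0.240.
The F1 is + ts / g +, so g + is a parental gamete class with expected frequency (1 − r)/2 = 0.760/2 = 0.3800.
Expected number = 0.3800 × 400 = 152.00 ≈ 152.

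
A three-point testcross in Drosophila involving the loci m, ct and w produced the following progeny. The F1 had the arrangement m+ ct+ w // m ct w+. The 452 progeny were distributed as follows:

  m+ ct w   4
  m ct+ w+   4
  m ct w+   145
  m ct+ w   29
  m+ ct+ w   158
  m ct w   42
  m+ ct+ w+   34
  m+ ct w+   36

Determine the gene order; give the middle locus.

The two rarest classes, m+ ct w and m ct+ w+, are the double crossovers. Comparing them with the parentals, only the ct allele has switched, so ct is the middle locus and the order is w – ct – m.

ct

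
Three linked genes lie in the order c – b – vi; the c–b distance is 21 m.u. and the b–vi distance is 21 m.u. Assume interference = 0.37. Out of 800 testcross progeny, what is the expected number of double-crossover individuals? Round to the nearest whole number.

22

Map distances give recombination frequencies of 0.210 and 0.210 for the two intervals.
With interference 0.37 (so coincidence = 0.63), expected double-crossover frequency = 0.210 × 0.210 × 0.63 = 0.02778.
Expected number = 0.02778 × 800 = 22.23 ≈ 22.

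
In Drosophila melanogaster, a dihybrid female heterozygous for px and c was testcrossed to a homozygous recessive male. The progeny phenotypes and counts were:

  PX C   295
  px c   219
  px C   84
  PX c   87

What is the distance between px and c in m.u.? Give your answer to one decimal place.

25.0 m.u.

The two most frequent classes, PX C (295) and px c (219), are the parental types, so the F1 was PX C / px c.
The recombinant classes are PX c and px C: 87 + 84 = 171.
Recombination frequency = 171/685 = 0.2496 ≈ 25.0%, i.e. 25.0 m.u.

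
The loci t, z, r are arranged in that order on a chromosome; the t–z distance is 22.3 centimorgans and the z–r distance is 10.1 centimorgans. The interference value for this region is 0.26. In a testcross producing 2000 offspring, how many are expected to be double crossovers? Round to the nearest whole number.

33

Map distances give recombination frequencies of 0.223 and 0.101 for the two intervals.
With interference 0.26 (so coincidence = 0.74), expected double-crossover frequency = 0.223 × 0.101 × 0.74 = 0.01667.
Expected number = 0.01667 × 2000 = 33.33 ≈ 33.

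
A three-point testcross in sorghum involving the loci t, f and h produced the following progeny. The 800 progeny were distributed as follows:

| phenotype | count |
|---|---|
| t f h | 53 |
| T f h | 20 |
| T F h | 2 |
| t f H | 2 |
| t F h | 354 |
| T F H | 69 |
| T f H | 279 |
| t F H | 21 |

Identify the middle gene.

t

The two most frequent reciprocal classes, t F h and T f H, are the parental types, so the F1 was t F h / T f H.
The two rarest classes, T F h and t f H, are the double crossovers. Comparing them with the parentals, only the t allele has switched, so t is the middle locus and the order is f – t – h.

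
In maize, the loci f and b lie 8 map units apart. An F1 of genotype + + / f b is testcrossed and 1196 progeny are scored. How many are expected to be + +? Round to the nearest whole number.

550

A map distance of 8 map units corresponds to a recombination frequency of 0.080.
The F1 is + + / f b, so + + is a parental gamete class with expected frequency (1 − r)/2 = 0.920/2 = 0.4600.
Expected number = 0.4600 × 1196 = 550.16 ≈ 550.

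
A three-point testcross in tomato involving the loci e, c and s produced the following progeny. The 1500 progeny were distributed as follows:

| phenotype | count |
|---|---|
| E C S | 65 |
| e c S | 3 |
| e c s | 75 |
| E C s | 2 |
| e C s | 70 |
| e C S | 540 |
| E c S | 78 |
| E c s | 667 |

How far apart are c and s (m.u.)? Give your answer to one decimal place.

10.2 m.u.

The two most frequent reciprocal classes, e C S and E c s, are the parental types, so the F1 was e C S / E c s.
The two rarest classes, e c S and E C s, are the double crossovers. Comparing them with the parentals, only the c allele has switched, so c is the middle locus and the order is s – c – e.
Crossovers in the s–c interval produce the single-crossover classes e C s and E c S (70 + 78 = 148) plus the double crossovers (5).
RF(s–c) = (148 + 5) / 1500 = 153/1500 = 0.1020 → 10.2 m.u.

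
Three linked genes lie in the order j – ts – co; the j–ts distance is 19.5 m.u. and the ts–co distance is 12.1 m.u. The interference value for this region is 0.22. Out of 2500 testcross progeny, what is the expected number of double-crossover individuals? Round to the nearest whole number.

Map distances give recombination frequencies of 0.195 and 0.121 for the two intervals.
With interference 0.22 (so coincidence = 0.78), expected double-crossover frequency = 0.195 × 0.121 × 0.78 = 0.01840.
Expected number = 0.01840 × 2500 = 46.01 ≈ 46.

46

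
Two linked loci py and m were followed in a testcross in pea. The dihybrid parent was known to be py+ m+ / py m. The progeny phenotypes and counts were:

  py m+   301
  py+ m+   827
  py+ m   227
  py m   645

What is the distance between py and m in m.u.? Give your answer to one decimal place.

The recombinant classes are py+ m and py m+: 227 + 301 = 528.
Recombination frequency = 528/2000 = 0.2640 ≈ 26.4%, i.e. 26.4 m.u.

26.4 m.u.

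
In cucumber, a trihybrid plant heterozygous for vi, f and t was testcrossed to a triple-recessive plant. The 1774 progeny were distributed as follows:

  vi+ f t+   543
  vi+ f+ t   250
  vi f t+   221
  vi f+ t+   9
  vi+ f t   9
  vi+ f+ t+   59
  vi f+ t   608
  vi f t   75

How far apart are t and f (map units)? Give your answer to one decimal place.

The two most frequent reciprocal classes, vi+ f t+ and vi f+ t, are the parental types, so the F1 was vi+ f t+ / vi f+ t.
The two rarest classes, vi+ f t and vi f+ t+, are the double crossovers. Comparing them with the parentals, only the t allele has switched, so t is the middle locus and the order is f – t – vi.
Crossovers in the f–t interval produce the single-crossover classes vi+ f+ t+ and vi f t (59 + 75 = 134) plus the double crossovers (18).
RF(f–t) = (134 + 18) / 1774 = 152/1774 = 0.0857 → 8.6 map units.

8.6 map units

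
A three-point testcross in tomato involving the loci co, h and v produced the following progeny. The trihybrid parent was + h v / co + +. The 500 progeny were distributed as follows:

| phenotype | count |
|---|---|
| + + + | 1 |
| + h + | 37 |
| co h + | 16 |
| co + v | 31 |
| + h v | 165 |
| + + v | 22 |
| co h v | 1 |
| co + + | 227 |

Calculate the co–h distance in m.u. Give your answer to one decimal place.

The two rarest classes, co h v and + + +, are the double crossovers. Comparing them with the parentals, only the co allele has switched, so co is the middle locus and the order is h – co – v.
Crossovers in the h–co interval produce the single-crossover classes + + v and co h + (22 + 16 = 38) plus the double crossovers (2).
RF(h–co) = (38 + 2) / 500 = 40/500 = 0.0800 → 8.0 m.u.

8.0 m.u.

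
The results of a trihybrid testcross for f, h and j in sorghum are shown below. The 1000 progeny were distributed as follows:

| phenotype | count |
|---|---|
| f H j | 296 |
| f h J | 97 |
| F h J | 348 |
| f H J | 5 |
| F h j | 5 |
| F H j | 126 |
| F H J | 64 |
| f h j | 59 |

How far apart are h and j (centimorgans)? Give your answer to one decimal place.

13.3 centimorgans

The two most frequent reciprocal classes, f H j and F h J, are the parental types, so the F1 was f H j / F h J.
The two rarest classes, f H J and F h j, are the double crossovers. Comparing them with the parentals, only the j allele has switched, so j is the middle locus and the order is f – j – h.
Crossovers in the j–h interval produce the single-crossover classes f h j and F H J (59 + 64 = 123) plus the double crossovers (10).
RF(j–h) = (123 + 10) / 1000 = 133/1000 = 0.1330 → 13.3 centimorgans.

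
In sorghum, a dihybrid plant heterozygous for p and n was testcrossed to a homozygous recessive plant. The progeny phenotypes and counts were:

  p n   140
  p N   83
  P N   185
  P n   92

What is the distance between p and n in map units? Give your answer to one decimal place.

35.0 map units

The two most frequent classes, P N (185) and p n (140), are the parental types, so the F1 was P N / p n.
The recombinant classes are P n and p N: 92 + 83 = 175.
Recombination frequency = 175/500 = 0.3500 ≈ 35.0%, i.e. 35.0 map units.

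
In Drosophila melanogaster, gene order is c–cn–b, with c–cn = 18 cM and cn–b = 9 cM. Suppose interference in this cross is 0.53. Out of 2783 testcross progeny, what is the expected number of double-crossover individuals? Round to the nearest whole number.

21

Map distances give recombination frequencies of 0.180 and 0.090 for the two intervals.
With interference 0.53 (so coincidence = 0.47), expected double-crossover frequency = 0.180 × 0.090 × 0.47 = 0.00761.
Expected number = 0.00761 × 2783 = 21.19 ≈ 21.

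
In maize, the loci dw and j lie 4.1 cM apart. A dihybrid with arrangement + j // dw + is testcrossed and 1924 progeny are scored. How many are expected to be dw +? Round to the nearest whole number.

A map distance of 4.1 cM corresponds to a recombination frequency of 0.041.
The F1 is + j / dw +, so dw + is a parental gamete class with expected frequency (1 − r)/2 = 0.959/2 = 0.4795.
Expected number = 0.4795 × 1924 = 922.56 ≈ 923.

923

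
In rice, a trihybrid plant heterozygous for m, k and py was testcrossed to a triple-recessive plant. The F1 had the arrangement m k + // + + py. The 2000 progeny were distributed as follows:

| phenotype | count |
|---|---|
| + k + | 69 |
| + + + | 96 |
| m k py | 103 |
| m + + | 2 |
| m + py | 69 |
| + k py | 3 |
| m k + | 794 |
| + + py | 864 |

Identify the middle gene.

k

The two rarest classes, m + + and + k py, are the double crossovers. Comparing them with the parentals, only the k allele has switched, so k is the middle locus and the order is m – k – py.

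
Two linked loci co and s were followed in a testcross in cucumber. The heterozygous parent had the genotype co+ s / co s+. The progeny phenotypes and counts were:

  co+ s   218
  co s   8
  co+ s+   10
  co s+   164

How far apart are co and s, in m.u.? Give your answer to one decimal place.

The recombinant classes are co+ s+ and co s: 10 + 8 = 18.
Recombination frequency = 18/400 = 0.0450 ≈ 4.5%, i.e. 4.5 m.u.

4.5 m.u.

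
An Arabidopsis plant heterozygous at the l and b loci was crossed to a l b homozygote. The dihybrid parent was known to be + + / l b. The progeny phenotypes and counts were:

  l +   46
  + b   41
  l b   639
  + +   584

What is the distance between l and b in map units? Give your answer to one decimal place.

6.6 map units

The recombinant classes are + b and l +: 41 + 46 = 87.
Recombination frequency = 87/1310 = 0.0664 ≈ 6.6%, i.e. 6.6 map units.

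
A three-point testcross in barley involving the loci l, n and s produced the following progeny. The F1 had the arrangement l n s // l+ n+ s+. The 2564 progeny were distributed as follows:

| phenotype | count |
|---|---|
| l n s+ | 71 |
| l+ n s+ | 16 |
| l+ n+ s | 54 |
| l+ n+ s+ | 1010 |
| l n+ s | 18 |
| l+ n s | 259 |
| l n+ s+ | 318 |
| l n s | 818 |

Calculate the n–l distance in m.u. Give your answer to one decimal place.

The two rarest classes, l n+ s and l+ n s+, are the double crossovers. Comparing them with the parentals, only the n allele has switched, so n is the middle locus and the order is l – n – s.
Crossovers in the l–n interval produce the single-crossover classes l+ n s and l n+ s+ (259 + 318 = 577) plus the double crossovers (34).
RF(l–n) = (577 + 34) / 2564 = 611/2564 = 0.2383 → 23.8 m.u.

23.8 m.u.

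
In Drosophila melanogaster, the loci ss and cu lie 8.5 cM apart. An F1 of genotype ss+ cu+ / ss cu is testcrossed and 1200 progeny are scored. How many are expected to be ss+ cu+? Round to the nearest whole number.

549

A map distance of 8.5 cM corresponds to a recombination frequency of 0.085.
The F1 is ss+ cu+ / ss cu, so ss+ cu+ is a parental gamete class with expected frequency (1 − r)/2 = 0.915/2 = 0.4575.
Expected number = 0.4575 × 1200 = 549.00 ≈ 549.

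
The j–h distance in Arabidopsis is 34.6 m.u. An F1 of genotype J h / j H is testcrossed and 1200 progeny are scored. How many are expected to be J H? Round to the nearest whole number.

A map distance of 34.6 m.u. corresponds to a recombination frequency of 0.346.
The F1 is J h / j H, so J H is a recombinant gamete class with expected frequency r/2 = 0.346/2 = 0.1730.
Expected number = 0.1730 × 1200 = 207.60 ≈ 208.

208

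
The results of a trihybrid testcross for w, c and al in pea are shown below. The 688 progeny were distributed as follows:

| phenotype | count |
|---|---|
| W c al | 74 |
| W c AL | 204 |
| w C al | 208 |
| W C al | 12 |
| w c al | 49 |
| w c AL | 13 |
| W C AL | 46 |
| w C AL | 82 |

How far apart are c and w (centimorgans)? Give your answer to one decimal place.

The two most frequent reciprocal classes, W c AL and w C al, are the parental types, so the F1 was W c AL / w C al.
The two rarest classes, w c AL and W C al, are the double crossovers. Comparing them with the parentals, only the w allele has switched, so w is the middle locus and the order is c – w – al.
Crossovers in the c–w interval produce the single-crossover classes W C AL and w c al (46 + 49 = 95) plus the double crossovers (25).
RF(c–w) = (95 + 25) / 688 = 120/688 = 0.1744 → 17.4 centimorgans.

17.4 centimorgans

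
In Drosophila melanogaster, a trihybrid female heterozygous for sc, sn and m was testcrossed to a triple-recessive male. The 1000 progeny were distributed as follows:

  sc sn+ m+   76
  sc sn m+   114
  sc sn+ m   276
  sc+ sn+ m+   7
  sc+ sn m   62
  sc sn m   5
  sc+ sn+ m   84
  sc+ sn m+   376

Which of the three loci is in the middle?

The two most frequent reciprocal classes, sc+ sn m+ and sc sn+ m, are the parental types, so the F1 was sc+ sn m+ / sc sn+ m.
The two rarest classes, sc+ sn+ m+ and sc sn m, are the double crossovers. Comparing them with the parentals, only the sn allele has switched, so sn is the middle locus and the order is sc – sn – m.

sn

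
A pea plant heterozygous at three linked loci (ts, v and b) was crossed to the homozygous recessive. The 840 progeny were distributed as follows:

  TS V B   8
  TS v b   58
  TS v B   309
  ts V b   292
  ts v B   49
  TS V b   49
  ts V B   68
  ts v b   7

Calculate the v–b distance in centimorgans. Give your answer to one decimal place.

The two most frequent reciprocal classes, ts V b and TS v B, are the parental types, so the F1 was ts V b / TS v B.
The two rarest classes, ts v b and TS V B, are the double crossovers. Comparing them with the parentals, only the v allele has switched, so v is the middle locus and the order is ts – v – b.
Crossovers in the v–b interval produce the single-crossover classes ts V B and TS v b (68 + 58 = 126) plus the double crossovers (15).
RF(v–b) = (126 + 15) / 840 = 141/840 = 0.1679 → 16.8 centimorgans.

16.8 centimorgans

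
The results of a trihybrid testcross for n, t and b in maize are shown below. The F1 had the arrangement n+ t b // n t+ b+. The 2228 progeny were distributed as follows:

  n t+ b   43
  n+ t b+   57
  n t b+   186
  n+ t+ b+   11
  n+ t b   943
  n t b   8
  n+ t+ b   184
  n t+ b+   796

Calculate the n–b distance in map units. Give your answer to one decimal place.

5.3 map units

The two rarest classes, n t b and n+ t+ b+, are the double crossovers. Comparing them with the parentals, only the n allele has switched, so n is the middle locus and the order is t – n – b.
Crossovers in the n–b interval produce the single-crossover classes n+ t b+ and n t+ b (57 + 43 = 100) plus the double crossovers (19).
RF(n–b) = (100 + 19) / 2228 = 119/2228 = 0.0534 → 5.3 map units.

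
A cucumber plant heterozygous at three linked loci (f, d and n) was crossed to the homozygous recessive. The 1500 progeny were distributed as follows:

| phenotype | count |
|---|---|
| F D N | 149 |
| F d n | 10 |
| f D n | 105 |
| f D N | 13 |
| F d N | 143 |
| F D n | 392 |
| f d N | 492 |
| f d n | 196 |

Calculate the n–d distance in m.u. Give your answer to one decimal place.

24.5 m.u.

The two most frequent reciprocal classes, F D n and f d N, are the parental types, so the F1 was F D n / f d N.
The two rarest classes, F d n and f D N, are the double crossovers. Comparing them with the parentals, only the d allele has switched, so d is the middle locus and the order is f – d – n.
Crossovers in the d–n interval produce the single-crossover classes F D N and f d n (149 + 196 = 345) plus the double crossovers (23).
RF(d–n) = (345 + 23) / 1500 = 368/1500 = 0.2453 → 24.5 m.u.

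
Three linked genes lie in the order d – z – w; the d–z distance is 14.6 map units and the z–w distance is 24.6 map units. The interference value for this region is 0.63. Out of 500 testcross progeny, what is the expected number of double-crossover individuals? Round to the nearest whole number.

Map distances give recombination frequencies of 0.146 and 0.246 for the two intervals.
With interference 0.63 (so coincidence = 0.37), expected double-crossover frequency = 0.146 × 0.246 × 0.37 = 0.01329.
Expected number = 0.01329 × 500 = 6.64 ≈ 7.

7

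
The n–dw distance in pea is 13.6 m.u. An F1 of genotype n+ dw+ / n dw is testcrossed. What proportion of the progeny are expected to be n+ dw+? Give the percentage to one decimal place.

A map distance of 13.6 m.u. corresponds to a recombination frequency of 0.136.
The F1 is n+ dw+ / n dw, so n+ dw+ is a parental gamete class with expected frequency (1 − r)/2 = 0.864/2 = 0.4320.
That is 0.4320 = 43.2% of the progeny.

43.2%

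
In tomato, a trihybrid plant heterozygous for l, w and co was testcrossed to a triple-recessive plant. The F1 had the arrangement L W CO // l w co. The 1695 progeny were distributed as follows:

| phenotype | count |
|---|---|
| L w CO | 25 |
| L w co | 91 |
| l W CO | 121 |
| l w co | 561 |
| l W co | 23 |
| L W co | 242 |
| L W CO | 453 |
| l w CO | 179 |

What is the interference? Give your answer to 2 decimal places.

The two rarest classes, L w CO and l W co, are the double crossovers. Comparing them with the parentals, only the w allele has switched, so w is the middle locus and the order is l – w – co.
l–w: (212 + 48)/1695 = 0.1534; w–co: (421 + 48)/1695 = 0.2767.
Expected DCO frequency = 0.1534 × 0.2767 ≈ 0.04245; observed = 48/1695 ≈ 0.02832.
Coefficient of coincidence = 0.02832/0.04245 ≈ 0.67; interference = 1 − 0.67 = 0.33.

0.33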